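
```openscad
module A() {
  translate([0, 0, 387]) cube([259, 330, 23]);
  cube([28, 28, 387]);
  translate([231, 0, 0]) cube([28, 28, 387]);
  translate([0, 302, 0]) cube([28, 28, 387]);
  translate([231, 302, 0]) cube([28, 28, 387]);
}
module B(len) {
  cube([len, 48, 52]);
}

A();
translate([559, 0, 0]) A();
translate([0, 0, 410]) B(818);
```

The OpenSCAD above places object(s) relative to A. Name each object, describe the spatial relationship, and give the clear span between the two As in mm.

A is a stool. B is a beam. A beam spans the tops of two stools. The clear span between the two stools is 300 mm.

Second stool starts at x = 559; first ends at x = 259; clear span = 559 − 259 = 300 mm.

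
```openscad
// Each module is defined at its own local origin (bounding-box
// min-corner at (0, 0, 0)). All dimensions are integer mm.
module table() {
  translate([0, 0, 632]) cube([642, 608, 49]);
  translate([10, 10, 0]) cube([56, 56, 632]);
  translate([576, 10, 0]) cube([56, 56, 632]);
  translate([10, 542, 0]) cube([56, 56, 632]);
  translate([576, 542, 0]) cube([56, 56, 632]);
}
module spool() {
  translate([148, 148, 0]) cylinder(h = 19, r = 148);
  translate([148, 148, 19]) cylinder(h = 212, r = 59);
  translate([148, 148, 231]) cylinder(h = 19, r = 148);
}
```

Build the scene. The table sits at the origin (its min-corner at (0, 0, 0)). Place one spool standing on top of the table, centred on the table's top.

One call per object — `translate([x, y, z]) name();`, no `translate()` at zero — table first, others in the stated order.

table();
translate([173, 156, 681]) spool();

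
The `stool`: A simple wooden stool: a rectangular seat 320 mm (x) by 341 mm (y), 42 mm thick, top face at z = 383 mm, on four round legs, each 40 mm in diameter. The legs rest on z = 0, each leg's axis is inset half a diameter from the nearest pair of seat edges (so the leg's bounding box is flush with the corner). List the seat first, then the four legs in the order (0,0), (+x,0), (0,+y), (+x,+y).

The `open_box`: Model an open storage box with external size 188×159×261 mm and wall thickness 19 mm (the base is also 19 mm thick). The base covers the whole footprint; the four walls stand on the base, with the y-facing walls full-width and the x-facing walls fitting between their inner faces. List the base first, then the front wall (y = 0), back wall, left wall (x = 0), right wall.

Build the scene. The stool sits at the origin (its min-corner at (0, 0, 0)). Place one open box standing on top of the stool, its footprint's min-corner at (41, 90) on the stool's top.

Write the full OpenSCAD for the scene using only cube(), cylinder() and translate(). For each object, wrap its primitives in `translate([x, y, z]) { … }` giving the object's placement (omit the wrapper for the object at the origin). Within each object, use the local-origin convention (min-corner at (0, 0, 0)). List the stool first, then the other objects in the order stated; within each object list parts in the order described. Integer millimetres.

translate([0, 0, 341]) cube([320, 341, 42]);
translate([20, 20, 0]) cylinder(h = 341, r = 20);
translate([300, 20, 0]) cylinder(h = 341, r = 20);
translate([20, 321, 0]) cylinder(h = 341, r = 20);
translate([300, 321, 0]) cylinder(h = 341, r = 20);
translate([41, 90, 383]) {
  cube([188, 159, 19]);
  translate([0, 0, 19]) cube([188, 19, 242]);
  translate([0, 140, 19]) cube([188, 19, 242]);
  translate([0, 19, 19]) cube([19, 121, 242]);
  translate([169, 19, 19]) cube([19, 121, 242]);
}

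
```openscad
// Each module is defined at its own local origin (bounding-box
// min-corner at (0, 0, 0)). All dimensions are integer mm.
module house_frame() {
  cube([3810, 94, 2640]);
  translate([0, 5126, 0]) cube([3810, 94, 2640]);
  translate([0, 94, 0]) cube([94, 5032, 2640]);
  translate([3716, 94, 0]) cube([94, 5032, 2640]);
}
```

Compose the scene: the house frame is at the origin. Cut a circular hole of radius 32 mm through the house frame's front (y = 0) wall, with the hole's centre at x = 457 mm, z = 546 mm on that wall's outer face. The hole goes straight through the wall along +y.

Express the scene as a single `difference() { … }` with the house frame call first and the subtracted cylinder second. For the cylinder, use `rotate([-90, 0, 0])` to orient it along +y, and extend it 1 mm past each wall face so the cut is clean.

difference() {
  house_frame();
  translate([457, -1, 546]) rotate([-90, 0, 0]) cylinder(h = 96, r = 32);
}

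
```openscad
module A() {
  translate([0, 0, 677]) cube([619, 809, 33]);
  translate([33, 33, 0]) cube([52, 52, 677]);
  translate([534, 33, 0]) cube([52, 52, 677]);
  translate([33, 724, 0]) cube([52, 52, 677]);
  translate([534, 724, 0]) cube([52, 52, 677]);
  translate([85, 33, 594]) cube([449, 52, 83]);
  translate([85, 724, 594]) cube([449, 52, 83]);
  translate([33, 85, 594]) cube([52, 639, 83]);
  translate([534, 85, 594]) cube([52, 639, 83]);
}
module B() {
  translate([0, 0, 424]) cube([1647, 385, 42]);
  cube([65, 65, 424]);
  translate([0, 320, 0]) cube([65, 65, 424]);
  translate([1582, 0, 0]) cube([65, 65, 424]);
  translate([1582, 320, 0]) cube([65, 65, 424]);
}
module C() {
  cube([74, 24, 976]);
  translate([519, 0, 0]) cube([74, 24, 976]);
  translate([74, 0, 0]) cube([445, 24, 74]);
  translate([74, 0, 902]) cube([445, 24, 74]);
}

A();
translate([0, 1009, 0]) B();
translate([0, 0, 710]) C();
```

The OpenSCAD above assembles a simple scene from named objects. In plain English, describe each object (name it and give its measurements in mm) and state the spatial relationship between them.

A is a rectangular dining table. The top is 619×809×33 mm with its upper surface at z = 710 mm. It stands on four 52×52 mm square legs, each inset 33 mm from the nearest pair of top edges, running from the floor to the underside of the top. Four apron rails, 52 mm thick and 83 mm tall, run between adjacent legs with their top edges flush with the underside of the top and their outer faces flush with the legs' outer faces.

B is a bench: a 1647×385 mm seat slab, 42 mm thick, top at z = 466 mm, on four 65×65 mm square legs flush with the seat corners and standing on z = 0.

C is a rectangular picture frame lying in the x–z plane (depth along y). The opening is 445 mm wide (x) by 828 mm tall (z), surrounded by a border 74 mm wide on all four sides. The frame is 24 mm deep and is made of two full-height vertical stiles with two horizontal rails fitted between them.

The bench is on the floor beside the table on its +y side. The picture frame is on top of the table.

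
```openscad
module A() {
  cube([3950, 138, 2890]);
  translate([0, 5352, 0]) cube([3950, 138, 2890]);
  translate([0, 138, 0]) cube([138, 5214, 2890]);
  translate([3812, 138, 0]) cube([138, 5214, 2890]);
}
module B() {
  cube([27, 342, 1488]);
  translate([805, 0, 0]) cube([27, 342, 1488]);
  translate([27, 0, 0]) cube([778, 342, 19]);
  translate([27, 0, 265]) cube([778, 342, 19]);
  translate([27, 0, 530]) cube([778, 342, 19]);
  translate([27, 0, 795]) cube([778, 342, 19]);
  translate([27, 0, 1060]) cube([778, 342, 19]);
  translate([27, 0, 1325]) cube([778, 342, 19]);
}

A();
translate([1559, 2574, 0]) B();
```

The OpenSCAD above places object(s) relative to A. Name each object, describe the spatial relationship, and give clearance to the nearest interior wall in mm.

A is a house frame. B is a bookshelf. The bookshelf sits inside the house frame, centred. The clearance to the nearest interior wall is 1421 mm.

Clearances: x = 1421, y = 2436; minimum 1421 mm.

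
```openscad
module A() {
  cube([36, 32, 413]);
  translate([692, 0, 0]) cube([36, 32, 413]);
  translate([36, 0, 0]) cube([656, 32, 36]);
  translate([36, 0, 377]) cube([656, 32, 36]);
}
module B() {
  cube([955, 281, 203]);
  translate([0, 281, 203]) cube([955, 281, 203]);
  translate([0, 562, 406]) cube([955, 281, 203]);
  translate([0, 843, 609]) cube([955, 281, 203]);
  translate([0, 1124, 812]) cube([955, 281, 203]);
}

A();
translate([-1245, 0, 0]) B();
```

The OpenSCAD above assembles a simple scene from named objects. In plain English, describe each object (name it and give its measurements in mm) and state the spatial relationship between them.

A is a picture frame with a 656×341 mm rectangular opening (x by z) and a uniform 36 mm border on every side. Frame depth is 32 mm along y. It is built from two vertical stiles running the full outside height and two horizontal rails spanning the gap between the stiles.

B is a straight staircase of 5 solid steps. Each step is 955 mm wide (x), 281 mm deep (y, the going) and 203 mm tall (the rise). The first step rests on the floor; each subsequent step sits one going further in +y and one rise higher in +z, directly behind and above the previous step with no overlap.

The staircase is on the floor beside the picture frame on its −x side.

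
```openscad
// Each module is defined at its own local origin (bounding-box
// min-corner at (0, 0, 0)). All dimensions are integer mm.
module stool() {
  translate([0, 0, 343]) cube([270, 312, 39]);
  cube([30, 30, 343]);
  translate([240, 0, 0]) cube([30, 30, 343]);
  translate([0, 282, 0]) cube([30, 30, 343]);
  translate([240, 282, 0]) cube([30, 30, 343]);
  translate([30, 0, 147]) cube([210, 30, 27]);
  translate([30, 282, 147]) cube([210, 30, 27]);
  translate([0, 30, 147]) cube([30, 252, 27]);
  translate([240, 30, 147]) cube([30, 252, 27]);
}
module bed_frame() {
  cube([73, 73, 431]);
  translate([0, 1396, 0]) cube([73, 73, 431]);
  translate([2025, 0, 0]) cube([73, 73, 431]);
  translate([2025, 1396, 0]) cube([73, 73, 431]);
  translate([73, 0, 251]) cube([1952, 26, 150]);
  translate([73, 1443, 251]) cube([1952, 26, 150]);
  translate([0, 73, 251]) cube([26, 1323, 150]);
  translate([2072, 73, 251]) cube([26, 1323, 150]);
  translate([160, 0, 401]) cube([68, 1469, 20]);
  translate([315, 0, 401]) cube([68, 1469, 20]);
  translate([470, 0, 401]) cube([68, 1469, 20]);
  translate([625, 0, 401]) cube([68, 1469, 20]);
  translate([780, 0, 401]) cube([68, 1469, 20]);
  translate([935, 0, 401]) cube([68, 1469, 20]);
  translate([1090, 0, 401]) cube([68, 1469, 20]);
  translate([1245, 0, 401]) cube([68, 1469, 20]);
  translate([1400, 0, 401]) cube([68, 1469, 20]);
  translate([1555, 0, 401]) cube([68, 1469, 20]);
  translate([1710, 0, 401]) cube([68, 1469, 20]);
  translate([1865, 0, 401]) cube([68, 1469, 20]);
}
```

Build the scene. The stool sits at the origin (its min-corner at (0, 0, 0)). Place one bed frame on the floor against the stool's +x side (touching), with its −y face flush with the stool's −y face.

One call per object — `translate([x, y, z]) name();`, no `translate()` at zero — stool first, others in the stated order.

stool();
translate([270, 0, 0]) bed_frame();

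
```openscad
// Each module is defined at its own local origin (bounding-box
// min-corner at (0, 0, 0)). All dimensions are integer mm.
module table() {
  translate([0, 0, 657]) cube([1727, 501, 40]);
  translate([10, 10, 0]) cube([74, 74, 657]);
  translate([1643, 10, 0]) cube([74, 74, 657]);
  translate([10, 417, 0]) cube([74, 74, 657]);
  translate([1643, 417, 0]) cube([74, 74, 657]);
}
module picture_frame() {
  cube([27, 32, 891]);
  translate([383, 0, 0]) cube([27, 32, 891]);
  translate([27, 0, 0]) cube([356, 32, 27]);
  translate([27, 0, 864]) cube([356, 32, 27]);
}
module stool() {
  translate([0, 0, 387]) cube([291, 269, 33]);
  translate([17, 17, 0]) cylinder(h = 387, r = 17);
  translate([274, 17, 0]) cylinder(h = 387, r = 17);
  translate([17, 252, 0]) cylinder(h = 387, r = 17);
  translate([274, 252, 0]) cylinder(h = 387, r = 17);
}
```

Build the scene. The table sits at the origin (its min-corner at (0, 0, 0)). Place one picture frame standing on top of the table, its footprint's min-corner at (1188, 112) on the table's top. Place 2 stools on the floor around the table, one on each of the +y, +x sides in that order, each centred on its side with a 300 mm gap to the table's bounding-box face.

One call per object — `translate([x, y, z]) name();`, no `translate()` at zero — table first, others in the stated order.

table();
translate([1188, 112, 697]) picture_frame();
translate([718, 801, 0]) stool();
translate([2027, 116, 0]) stool();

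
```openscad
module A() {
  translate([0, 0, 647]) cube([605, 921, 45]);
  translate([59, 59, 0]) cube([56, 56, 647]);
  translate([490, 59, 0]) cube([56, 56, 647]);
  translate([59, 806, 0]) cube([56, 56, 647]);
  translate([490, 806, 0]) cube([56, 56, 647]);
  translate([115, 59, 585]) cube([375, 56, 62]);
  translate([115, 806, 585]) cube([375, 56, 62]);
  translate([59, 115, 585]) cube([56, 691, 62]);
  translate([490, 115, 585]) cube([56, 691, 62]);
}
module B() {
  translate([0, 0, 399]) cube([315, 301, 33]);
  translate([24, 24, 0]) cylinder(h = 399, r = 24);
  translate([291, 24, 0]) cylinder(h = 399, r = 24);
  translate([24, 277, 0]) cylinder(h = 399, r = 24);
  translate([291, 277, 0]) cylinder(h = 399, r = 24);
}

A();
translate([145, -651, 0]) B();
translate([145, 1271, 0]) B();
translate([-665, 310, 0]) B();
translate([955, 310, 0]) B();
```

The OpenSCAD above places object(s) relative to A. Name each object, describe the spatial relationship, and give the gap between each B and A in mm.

Each stool's nearest face is 350 mm from the table's bounding box.

A is a table. B is a stool. Four stools sit around the table at the −y, +y, −x, +x sides. The gap between each stool and the table is 350 mm.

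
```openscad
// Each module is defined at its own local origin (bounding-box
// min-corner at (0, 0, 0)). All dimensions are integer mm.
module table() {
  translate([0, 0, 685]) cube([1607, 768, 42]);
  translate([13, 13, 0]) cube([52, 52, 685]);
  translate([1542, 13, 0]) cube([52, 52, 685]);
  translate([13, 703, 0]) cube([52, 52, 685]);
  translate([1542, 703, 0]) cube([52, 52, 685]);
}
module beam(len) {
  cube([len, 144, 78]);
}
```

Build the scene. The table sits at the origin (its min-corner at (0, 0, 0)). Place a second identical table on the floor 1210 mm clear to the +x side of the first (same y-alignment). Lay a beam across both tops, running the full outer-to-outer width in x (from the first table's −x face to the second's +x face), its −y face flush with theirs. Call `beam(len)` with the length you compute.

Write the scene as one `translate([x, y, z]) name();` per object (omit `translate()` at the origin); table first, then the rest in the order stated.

table();
translate([2817, 0, 0]) table();
translate([0, 0, 727]) beam(4424);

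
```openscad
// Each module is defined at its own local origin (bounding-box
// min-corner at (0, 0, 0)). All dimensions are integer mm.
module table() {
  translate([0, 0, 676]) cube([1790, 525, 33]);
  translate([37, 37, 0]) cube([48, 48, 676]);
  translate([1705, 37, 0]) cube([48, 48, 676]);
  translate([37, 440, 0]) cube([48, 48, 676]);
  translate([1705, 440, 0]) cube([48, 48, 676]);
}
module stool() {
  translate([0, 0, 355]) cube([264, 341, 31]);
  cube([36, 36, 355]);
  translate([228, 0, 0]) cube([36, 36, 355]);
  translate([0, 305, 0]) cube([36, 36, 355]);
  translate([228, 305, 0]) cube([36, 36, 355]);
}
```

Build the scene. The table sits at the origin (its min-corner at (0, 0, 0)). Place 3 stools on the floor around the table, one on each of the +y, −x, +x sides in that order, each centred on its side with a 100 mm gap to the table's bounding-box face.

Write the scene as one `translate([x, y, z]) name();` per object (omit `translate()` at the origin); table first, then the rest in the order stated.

table();
translate([763, 625, 0]) stool();
translate([-364, 92, 0]) stool();
translate([1890, 92, 0]) stool();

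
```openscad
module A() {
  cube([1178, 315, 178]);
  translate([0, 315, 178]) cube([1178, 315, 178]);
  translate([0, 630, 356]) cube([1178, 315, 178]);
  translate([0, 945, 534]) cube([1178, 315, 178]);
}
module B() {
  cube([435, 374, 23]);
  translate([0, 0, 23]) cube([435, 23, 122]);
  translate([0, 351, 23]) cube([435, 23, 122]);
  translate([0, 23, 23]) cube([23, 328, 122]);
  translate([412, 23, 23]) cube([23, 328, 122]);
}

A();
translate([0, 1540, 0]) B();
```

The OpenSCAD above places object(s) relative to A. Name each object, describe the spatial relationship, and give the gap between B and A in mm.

A is a staircase. B is an open box. The open box is on the floor beside the staircase on its +y side. The gap between the open box and the staircase is 280 mm.

The open box's nearest face is 280 mm from the staircase's +y face.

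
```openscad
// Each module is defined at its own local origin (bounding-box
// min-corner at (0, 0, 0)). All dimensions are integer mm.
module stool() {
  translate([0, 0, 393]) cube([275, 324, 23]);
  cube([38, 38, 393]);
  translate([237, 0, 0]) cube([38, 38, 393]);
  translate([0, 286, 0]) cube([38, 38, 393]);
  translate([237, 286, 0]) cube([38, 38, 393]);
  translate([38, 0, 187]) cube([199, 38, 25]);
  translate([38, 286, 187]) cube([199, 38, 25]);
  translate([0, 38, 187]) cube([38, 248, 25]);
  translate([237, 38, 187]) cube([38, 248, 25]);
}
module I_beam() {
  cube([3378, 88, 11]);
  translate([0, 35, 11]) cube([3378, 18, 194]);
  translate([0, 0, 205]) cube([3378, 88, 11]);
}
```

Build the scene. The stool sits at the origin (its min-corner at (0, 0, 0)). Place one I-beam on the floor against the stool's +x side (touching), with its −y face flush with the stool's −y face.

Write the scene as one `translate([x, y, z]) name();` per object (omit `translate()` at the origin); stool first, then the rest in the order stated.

stool();
translate([275, 0, 0]) I_beam();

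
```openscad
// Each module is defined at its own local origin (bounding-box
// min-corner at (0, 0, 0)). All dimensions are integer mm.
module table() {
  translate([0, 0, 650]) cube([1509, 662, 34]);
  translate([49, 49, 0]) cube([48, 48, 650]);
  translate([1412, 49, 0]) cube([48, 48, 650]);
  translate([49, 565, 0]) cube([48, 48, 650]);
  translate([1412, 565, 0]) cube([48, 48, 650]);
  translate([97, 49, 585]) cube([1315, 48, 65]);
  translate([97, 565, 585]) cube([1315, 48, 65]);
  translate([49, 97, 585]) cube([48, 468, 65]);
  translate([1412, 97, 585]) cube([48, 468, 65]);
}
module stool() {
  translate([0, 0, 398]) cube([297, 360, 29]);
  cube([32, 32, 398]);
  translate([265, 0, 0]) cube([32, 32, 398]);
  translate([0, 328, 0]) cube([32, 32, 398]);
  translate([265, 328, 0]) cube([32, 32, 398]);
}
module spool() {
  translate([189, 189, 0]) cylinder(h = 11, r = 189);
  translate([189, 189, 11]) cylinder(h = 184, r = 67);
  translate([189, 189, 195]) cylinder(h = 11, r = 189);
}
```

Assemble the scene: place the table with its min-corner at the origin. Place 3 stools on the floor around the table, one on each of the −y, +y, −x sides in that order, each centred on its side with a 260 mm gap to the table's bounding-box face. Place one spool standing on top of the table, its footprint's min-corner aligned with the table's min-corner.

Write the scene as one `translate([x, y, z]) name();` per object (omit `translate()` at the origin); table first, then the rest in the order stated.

table();
translate([606, -620, 0]) stool();
translate([606, 922, 0]) stool();
translate([-557, 151, 0]) stool();
translate([0, 0, 684]) spool();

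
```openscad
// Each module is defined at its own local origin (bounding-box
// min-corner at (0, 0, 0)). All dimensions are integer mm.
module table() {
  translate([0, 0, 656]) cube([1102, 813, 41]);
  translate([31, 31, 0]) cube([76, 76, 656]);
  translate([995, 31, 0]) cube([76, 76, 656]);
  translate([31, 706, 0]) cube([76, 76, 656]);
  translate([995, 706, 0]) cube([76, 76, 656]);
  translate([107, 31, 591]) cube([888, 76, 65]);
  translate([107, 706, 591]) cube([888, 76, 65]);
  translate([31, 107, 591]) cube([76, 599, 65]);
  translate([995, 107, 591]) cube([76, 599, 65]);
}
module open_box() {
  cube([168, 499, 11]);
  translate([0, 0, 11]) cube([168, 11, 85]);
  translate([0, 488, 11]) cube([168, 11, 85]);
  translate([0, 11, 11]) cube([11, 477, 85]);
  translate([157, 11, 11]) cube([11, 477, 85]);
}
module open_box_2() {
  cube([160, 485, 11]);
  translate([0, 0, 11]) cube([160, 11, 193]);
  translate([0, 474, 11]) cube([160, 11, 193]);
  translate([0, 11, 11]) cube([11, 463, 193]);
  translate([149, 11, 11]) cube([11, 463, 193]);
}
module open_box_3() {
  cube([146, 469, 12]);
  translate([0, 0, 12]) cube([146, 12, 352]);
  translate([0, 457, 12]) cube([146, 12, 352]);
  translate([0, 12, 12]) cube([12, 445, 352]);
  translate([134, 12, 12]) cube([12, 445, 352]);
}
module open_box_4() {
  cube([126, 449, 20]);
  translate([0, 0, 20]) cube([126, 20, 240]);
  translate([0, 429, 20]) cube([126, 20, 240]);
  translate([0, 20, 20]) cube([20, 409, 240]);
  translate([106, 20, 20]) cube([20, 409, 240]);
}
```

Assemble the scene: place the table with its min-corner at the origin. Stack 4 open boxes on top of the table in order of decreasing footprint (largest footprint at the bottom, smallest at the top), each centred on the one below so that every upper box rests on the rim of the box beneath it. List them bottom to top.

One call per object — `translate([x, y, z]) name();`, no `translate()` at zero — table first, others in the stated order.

table();
translate([467, 157, 697]) open_box();
translate([471, 164, 793]) open_box_2();
translate([478, 172, 997]) open_box_3();
translate([488, 182, 1361]) open_box_4();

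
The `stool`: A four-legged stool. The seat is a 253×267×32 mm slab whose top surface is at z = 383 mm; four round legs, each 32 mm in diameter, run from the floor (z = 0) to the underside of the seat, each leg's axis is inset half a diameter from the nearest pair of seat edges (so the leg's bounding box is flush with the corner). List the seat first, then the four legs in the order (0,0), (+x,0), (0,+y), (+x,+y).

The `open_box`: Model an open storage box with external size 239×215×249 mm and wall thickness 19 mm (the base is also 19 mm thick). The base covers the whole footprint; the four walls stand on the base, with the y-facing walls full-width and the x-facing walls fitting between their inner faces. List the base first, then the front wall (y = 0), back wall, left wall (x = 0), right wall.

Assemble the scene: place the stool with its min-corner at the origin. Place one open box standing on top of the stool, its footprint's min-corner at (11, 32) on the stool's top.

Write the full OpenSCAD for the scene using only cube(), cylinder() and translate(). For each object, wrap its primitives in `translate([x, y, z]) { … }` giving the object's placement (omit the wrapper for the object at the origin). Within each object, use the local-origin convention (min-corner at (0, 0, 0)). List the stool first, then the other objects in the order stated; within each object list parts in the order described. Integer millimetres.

translate([0, 0, 351]) cube([253, 267, 32]);
translate([16, 16, 0]) cylinder(h = 351, r = 16);
translate([237, 16, 0]) cylinder(h = 351, r = 16);
translate([16, 251, 0]) cylinder(h = 351, r = 16);
translate([237, 251, 0]) cylinder(h = 351, r = 16);
translate([11, 32, 383]) {
  cube([239, 215, 19]);
  translate([0, 0, 19]) cube([239, 19, 230]);
  translate([0, 196, 19]) cube([239, 19, 230]);
  translate([0, 19, 19]) cube([19, 177, 230]);
  translate([220, 19, 19]) cube([19, 177, 230]);
}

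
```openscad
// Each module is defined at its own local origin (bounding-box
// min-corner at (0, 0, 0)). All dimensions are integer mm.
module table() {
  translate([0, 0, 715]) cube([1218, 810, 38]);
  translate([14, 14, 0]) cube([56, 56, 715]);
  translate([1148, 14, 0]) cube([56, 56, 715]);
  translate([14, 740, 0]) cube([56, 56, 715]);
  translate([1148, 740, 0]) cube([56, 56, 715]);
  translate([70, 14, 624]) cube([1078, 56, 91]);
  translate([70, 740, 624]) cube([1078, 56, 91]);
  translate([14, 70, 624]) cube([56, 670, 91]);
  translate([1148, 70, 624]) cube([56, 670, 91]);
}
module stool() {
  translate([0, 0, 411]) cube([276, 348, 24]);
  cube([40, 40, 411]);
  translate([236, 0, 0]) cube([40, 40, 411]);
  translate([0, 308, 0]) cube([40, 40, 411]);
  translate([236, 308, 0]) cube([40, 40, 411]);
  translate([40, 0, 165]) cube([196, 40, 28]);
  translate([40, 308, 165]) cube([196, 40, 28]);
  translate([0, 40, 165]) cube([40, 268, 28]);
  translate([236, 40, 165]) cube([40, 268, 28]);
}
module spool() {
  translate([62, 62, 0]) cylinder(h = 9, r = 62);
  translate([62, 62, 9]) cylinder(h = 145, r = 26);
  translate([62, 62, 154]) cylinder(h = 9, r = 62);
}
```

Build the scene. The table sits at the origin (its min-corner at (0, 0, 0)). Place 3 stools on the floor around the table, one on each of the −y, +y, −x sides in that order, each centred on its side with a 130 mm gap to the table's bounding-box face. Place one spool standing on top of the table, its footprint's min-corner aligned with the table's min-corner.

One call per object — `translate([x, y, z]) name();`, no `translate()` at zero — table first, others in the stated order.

table();
translate([471, -478, 0]) stool();
translate([471, 940, 0]) stool();
translate([-406, 231, 0]) stool();
translate([0, 0, 753]) spool();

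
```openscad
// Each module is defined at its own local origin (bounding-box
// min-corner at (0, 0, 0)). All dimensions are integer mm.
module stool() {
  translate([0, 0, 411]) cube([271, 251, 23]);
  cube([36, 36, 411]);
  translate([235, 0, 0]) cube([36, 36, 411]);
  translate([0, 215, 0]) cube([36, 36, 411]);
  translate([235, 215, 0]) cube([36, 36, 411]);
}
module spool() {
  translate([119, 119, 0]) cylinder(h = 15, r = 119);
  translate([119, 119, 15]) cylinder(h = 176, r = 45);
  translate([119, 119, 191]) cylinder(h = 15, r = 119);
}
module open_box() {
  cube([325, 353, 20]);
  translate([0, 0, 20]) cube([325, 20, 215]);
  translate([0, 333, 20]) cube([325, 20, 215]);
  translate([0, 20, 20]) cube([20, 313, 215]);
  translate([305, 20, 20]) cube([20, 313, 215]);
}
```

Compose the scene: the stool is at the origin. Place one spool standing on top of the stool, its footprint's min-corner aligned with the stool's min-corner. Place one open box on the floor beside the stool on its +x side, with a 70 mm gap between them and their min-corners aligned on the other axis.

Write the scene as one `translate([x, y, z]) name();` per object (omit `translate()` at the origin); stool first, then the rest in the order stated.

stool();
translate([0, 0, 434]) spool();
translate([341, 0, 0]) open_box();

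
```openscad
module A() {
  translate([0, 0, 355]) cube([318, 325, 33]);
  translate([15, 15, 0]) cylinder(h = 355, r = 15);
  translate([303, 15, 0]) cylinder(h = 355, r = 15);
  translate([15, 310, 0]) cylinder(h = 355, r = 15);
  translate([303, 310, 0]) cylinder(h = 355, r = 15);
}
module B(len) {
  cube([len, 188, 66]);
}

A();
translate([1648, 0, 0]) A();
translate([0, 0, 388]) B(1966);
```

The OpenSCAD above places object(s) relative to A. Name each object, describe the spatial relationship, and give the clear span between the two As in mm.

A is a stool. B is a beam. A beam spans the tops of two stools. The clear span between the two stools is 1330 mm.

Second stool starts at x = 1648; first ends at x = 318; clear span = 1648 − 318 = 1330 mm.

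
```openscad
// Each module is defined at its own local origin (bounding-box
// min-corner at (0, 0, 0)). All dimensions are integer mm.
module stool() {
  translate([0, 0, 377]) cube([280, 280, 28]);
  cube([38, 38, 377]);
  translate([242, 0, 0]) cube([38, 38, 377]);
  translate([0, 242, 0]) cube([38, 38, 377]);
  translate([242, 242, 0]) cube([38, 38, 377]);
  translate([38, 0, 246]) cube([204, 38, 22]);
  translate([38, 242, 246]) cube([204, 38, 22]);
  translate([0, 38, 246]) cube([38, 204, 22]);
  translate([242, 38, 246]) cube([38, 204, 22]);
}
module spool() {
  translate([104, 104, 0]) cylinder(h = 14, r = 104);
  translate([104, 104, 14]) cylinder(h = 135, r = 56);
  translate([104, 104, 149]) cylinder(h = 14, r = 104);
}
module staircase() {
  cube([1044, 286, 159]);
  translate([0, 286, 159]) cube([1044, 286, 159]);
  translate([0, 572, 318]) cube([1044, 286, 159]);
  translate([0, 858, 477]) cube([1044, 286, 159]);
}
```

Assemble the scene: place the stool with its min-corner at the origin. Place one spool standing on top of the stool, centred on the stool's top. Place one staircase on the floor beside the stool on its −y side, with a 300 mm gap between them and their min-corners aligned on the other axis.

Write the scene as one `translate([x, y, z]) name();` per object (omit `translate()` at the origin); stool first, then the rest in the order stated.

stool();
translate([36, 36, 405]) spool();
translate([0, -1444, 0]) staircase();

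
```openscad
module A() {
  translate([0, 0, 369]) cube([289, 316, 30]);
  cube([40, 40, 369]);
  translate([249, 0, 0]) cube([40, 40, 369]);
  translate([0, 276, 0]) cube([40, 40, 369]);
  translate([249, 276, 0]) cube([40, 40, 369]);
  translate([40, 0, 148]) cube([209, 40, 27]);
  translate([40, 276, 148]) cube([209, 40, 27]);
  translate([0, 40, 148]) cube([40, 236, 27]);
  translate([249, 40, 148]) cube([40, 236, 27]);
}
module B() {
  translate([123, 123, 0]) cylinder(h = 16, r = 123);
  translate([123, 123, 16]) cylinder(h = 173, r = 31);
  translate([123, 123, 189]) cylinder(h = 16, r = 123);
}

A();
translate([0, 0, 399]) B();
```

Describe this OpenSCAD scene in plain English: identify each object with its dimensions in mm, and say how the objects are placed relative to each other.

A is a simple wooden stool: a rectangular seat 289 mm (x) by 316 mm (y), 30 mm thick, top face at z = 399 mm, on four square legs, each 40×40 mm in cross-section. The legs rest on z = 0, each flush with a corner of the seat. Four stretchers, 40 mm wide and 27 mm tall, connect adjacent legs with their undersides at z = 148 mm, each running between the inner faces of the legs it joins and aligned with the legs' outer faces on the other axis.

B is a spool: two coaxial disc flanges of radius 123 mm and thickness 16 mm, joined by a core cylinder of radius 31 mm and height 173 mm. The lower flange rests on z = 0 and the three cylinders share a vertical axis.

The spool is on top of the stool.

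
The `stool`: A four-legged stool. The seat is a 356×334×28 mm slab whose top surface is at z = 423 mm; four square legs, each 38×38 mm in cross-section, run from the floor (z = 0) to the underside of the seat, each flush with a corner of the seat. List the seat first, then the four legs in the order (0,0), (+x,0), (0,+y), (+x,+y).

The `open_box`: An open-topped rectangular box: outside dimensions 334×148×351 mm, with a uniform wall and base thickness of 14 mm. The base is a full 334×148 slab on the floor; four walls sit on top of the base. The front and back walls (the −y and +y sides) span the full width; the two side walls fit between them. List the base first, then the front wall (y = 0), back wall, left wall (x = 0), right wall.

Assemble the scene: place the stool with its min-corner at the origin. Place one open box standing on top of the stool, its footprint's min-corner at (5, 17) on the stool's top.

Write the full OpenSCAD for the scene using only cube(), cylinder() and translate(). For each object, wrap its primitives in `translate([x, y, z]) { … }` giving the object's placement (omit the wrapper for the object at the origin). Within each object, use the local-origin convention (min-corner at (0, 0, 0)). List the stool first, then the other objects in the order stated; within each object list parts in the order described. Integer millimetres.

translate([0, 0, 395]) cube([356, 334, 28]);
cube([38, 38, 395]);
translate([318, 0, 0]) cube([38, 38, 395]);
translate([0, 296, 0]) cube([38, 38, 395]);
translate([318, 296, 0]) cube([38, 38, 395]);
translate([5, 17, 423]) {
  cube([334, 148, 14]);
  translate([0, 0, 14]) cube([334, 14, 337]);
  translate([0, 134, 14]) cube([334, 14, 337]);
  translate([0, 14, 14]) cube([14, 120, 337]);
  translate([320, 14, 14]) cube([14, 120, 337]);
}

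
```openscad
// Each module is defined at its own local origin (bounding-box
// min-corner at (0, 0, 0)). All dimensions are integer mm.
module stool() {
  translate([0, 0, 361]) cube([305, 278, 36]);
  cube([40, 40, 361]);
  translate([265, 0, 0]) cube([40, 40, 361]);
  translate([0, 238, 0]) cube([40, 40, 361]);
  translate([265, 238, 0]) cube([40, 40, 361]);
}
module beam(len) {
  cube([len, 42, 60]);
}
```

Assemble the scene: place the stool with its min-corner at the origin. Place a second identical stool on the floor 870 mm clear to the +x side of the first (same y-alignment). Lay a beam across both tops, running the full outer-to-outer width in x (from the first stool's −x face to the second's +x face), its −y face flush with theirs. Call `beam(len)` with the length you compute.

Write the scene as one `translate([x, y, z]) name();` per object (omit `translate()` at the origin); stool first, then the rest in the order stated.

stool();
translate([1175, 0, 0]) stool();
translate([0, 0, 397]) beam(1480);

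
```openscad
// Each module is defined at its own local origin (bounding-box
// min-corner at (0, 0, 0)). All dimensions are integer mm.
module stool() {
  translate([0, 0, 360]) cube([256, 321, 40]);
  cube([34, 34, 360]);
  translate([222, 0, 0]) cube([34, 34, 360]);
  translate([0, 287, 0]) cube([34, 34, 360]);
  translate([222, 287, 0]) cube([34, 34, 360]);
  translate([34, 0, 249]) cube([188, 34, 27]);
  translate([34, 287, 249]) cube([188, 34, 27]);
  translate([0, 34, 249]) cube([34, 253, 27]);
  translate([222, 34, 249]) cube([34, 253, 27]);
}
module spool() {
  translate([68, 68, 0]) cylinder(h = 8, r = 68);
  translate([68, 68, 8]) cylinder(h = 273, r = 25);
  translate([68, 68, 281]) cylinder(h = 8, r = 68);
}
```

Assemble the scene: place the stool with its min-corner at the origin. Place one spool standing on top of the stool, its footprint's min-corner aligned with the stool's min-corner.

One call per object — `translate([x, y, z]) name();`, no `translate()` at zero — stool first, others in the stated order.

stool();
translate([0, 0, 400]) spool();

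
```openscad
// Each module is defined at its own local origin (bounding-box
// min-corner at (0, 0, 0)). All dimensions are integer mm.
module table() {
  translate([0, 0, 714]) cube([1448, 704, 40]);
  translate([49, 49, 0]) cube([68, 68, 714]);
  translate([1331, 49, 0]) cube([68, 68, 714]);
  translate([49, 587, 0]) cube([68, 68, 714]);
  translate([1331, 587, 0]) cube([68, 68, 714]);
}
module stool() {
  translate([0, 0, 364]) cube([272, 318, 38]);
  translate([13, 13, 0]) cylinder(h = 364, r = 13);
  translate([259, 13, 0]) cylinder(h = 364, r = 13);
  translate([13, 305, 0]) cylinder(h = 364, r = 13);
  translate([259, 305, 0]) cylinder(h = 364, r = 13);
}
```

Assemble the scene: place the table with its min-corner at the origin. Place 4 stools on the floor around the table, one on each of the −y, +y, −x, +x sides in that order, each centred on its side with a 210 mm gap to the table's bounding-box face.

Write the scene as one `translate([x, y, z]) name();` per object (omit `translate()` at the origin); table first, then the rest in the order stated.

table();
translate([588, -528, 0]) stool();
translate([588, 914, 0]) stool();
translate([-482, 193, 0]) stool();
translate([1658, 193, 0]) stool();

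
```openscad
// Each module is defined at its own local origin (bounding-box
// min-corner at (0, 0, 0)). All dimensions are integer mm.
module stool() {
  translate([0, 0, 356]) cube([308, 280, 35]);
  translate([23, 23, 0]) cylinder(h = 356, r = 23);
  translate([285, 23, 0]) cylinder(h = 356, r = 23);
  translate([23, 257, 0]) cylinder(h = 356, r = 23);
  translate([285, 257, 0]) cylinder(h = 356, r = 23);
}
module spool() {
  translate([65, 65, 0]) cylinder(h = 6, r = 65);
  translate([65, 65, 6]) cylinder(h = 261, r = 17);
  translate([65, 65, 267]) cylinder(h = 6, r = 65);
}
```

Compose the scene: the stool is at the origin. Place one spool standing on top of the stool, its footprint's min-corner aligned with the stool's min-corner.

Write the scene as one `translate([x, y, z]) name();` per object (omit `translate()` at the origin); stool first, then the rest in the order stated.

stool();
translate([0, 0, 391]) spool();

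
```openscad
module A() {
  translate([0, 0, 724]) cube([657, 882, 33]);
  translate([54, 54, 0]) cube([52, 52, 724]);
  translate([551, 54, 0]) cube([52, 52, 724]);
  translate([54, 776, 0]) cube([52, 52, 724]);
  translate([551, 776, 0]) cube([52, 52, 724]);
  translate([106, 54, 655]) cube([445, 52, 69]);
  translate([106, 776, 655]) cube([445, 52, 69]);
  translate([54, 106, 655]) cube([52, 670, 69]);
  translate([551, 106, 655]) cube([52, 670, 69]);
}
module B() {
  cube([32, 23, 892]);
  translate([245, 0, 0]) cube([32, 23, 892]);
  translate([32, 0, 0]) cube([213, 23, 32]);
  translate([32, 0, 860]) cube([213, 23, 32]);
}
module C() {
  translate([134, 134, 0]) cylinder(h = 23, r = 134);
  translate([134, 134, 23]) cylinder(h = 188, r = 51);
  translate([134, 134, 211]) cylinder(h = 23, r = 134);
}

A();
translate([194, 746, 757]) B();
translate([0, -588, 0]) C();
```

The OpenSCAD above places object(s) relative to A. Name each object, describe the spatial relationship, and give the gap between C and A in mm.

The spool's nearest face is 320 mm from the table's −y face.

A is a table. B is a picture frame. C is a spool. The picture frame is on top of the table. The spool is on the floor beside the table on its −y side. The gap between the spool and the table is 320 mm.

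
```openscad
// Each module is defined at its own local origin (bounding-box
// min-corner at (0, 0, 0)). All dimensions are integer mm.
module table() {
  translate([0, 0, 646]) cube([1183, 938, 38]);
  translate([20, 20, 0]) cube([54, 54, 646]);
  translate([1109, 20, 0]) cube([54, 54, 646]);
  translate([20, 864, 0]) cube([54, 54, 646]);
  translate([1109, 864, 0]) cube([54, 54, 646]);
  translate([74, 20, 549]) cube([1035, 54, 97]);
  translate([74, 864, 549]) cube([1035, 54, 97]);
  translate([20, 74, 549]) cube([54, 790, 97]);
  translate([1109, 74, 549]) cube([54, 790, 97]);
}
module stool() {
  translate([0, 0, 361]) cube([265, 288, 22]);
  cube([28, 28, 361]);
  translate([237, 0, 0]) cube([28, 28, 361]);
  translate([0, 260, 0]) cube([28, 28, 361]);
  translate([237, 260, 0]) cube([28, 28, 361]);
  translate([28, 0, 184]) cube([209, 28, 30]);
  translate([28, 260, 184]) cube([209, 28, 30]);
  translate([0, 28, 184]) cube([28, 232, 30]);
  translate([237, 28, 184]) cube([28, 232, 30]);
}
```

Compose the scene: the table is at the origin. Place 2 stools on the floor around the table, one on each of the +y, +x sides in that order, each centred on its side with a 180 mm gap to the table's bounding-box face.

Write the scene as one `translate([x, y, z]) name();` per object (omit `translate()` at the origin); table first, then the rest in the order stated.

table();
translate([459, 1118, 0]) stool();
translate([1363, 325, 0]) stool();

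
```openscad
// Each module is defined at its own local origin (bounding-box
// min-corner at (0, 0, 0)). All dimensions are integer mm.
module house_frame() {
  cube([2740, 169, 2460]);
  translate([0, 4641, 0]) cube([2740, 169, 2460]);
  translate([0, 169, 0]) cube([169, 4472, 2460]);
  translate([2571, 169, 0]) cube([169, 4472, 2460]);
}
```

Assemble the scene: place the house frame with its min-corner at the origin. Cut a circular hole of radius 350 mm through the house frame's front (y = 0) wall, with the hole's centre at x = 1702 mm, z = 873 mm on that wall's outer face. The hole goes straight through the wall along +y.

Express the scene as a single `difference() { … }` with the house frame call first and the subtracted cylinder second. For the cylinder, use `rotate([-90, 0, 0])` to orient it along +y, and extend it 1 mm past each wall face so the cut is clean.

difference() {
  house_frame();
  translate([1702, -1, 873]) rotate([-90, 0, 0]) cylinder(h = 171, r = 350);
}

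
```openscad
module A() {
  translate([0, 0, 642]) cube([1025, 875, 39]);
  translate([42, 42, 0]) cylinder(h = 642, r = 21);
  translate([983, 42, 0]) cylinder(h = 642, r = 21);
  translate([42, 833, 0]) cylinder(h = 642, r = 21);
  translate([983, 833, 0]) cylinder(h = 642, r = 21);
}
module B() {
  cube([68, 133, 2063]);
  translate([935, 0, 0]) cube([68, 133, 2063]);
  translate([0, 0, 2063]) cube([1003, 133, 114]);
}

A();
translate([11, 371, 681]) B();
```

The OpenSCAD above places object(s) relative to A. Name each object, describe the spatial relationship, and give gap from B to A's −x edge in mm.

A is a table. B is a door frame. The door frame is on top of the table, centred. The gap from the door frame to the table's −x edge is 11 mm.

The door frame's min-x is at 11; the table's min-x is 0; gap = 11 mm.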